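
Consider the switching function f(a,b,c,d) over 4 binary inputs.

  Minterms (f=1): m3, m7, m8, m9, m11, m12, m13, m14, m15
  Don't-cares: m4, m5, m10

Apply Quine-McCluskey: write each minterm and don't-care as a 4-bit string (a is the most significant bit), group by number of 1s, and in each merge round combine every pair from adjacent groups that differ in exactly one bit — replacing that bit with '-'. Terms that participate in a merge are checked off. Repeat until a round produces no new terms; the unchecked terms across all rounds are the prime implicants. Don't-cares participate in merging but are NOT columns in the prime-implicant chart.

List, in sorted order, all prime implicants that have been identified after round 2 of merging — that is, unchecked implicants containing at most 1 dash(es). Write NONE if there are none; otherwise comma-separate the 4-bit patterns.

NONE

[col 0] 0011*, 0100*, 0101*, 0111*, 1000*, 1001*, 1010*, 1011*, 1100*, 1101*, 1110*, 1111*
[col 1] -011*, -100*, -101*, -111*, 0-11*, 01-1*, 010-*, 1-00*, 1-01*, 1-10*, 1-11*, 10-0*, 10-1*, 100-*, 101-*, 11-0*, 11-1*, 110-*, 111-*
[col 2] --11, -1-1, -10-, 1--0*, 1--1*, 1-0-*, 1-1-*, 10--*, 11--*
[col 3] 1---
Prime implicants: --11, -1-1, -10-, 1---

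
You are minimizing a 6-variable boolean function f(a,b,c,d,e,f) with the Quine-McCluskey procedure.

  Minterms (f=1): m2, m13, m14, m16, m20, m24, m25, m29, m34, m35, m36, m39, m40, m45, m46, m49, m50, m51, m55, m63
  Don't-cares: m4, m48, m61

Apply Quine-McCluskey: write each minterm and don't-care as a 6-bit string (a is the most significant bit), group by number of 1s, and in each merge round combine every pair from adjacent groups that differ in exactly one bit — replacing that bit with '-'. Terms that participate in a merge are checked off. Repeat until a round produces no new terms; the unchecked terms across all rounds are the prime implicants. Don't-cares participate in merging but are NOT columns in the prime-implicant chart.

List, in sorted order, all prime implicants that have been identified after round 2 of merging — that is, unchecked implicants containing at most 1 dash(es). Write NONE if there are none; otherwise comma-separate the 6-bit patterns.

Round 0: 000010✓ 000100✓ 001101✓ 001110✓ 010000✓ 010100✓ 011000✓ 011001✓ 011101✓ 100010✓ 100011✓ 100100✓ 100111✓ 101000 101101✓ 101110✓ 110000✓ 110001✓ 110010✓ 110011✓ 110111✓ 111101✓ 111111✓
Round 1: -00010 -00100 -01101✓ -01110 -10000 -11101✓ 0-0100 0-1101✓ 01-000 010-00 011-01 01100- 1-0010✓ 1-0011✓ 1-0111✓ 1-1101✓ 100-11✓ 10001-✓ 11-111 110-11✓ 1100-0✓ 1100-1✓ 11000-✓ 11001-✓ 1111-1
Round 2: --1101 1-0-11 1-001- 1100--
PIs = {--1101, -00010, -00100, -01110, -10000, 0-0100, 01-000, 010-00, 011-01, 01100-, 1-0-11, 1-001-, 101000, 11-111, 1100--, 1111-1}

-00010, -00100, -01110, -10000, 0-0100, 01-000, 010-00, 011-01, 01100-, 101000, 11-111, 1111-1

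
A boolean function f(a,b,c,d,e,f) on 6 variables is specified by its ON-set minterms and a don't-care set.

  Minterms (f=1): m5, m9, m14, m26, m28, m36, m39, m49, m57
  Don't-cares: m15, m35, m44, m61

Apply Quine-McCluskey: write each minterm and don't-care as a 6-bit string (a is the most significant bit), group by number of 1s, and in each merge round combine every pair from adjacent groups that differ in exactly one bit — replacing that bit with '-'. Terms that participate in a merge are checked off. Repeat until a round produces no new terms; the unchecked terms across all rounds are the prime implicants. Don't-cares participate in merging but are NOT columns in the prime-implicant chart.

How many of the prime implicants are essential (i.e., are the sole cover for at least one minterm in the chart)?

8

size-2^0 implicants → 000101  001001  001110(✓)  001111(✓)  011010  011100  100011(✓)  100100(✓)  100111(✓)  101100(✓)  110001(✓)  111001(✓)  111101(✓)
size-2^1 implicants → 00111-  10-100  100-11  11-001  111-01
Unchecked terms (primes): 000101, 001001, 00111-, 011010, 011100, 10-100, 100-11, 11-001, 111-01
Minterm coverage:
  m5 ⊆ 000101 [E]
  m9 ⊆ 001001 [E]
  m14 ⊆ 00111- [E]
  m26 ⊆ 011010 [E]
  m28 ⊆ 011100 [E]
  m36 ⊆ 10-100 [E]
  m39 ⊆ 100-11 [E]
  m49 ⊆ 11-001 [E]
  m57 ⊆ 11-001,111-01
E = {000101, 001001, 00111-, 011010, 011100, 10-100, 100-11, 11-001}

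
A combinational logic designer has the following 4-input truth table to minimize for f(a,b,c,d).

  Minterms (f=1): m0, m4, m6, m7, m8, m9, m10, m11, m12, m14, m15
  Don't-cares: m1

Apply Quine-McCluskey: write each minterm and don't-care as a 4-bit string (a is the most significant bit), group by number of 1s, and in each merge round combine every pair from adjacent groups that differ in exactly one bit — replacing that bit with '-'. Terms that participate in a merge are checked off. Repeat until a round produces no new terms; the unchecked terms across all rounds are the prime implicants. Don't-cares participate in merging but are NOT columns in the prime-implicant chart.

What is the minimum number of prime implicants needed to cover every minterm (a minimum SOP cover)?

3

Round 0: 0000✓ 0001✓ 0100✓ 0110✓ 0111✓ 1000✓ 1001✓ 1010✓ 1011✓ 1100✓ 1110✓ 1111✓
Round 1: -000✓ -001✓ -100✓ -110✓ -111✓ 0-00✓ 000-✓ 01-0✓ 011-✓ 1-00✓ 1-10✓ 1-11✓ 10-0✓ 10-1✓ 100-✓ 101-✓ 11-0✓ 111-✓
Round 2: --00 -00- -1-0 -11- 1--0 1-1- 10--
PIs = {--00, -00-, -1-0, -11-, 1--0, 1-1-, 10--}
Coverage chart:
  m0: --00,-00-
  m4: --00,-1-0
  m6: -1-0,-11-
  m7: -11- ←essential
  m8: --00,-00-,1--0,10--
  m9: -00-,10--
  m10: 1--0,1-1-,10--
  m11: 1-1-,10--
  m12: --00,-1-0,1--0
  m14: -1-0,-11-,1--0,1-1-
  m15: -11-,1-1-
Essential: -11-
Petrick residual → --00, 10--
Min cover (3 terms): c'd' + bc + ab'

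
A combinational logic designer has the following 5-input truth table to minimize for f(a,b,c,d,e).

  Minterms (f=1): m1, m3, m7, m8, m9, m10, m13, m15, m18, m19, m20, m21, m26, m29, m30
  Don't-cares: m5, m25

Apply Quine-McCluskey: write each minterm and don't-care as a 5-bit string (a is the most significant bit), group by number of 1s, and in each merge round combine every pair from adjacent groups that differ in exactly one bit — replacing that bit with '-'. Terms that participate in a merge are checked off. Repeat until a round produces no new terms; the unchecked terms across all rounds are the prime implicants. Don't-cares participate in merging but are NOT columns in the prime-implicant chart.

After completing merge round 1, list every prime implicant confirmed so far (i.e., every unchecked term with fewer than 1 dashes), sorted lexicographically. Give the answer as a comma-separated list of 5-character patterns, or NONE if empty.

size-2^0 implicants → 00001(✓)  00011(✓)  00101(✓)  00111(✓)  01000(✓)  01001(✓)  01010(✓)  01101(✓)  01111(✓)  10010(✓)  10011(✓)  10100(✓)  10101(✓)  11001(✓)  11010(✓)  11101(✓)  11110(✓)
size-2^1 implicants → -0011  -0101(✓)  -1001(✓)  -1010  -1101(✓)  0-001(✓)  0-101(✓)  0-111(✓)  00-01(✓)  00-11(✓)  000-1(✓)  001-1(✓)  01-01(✓)  010-0  0100-  011-1(✓)  1-010  1-101(✓)  1001-  1010-  11-01(✓)  11-10
size-2^2 implicants → --101  -1-01  0--01  0-1-1  00--1
Unchecked terms (primes): --101, -0011, -1-01, -1010, 0--01, 0-1-1, 00--1, 010-0, 0100-, 1-010, 1001-, 1010-, 11-10

NONE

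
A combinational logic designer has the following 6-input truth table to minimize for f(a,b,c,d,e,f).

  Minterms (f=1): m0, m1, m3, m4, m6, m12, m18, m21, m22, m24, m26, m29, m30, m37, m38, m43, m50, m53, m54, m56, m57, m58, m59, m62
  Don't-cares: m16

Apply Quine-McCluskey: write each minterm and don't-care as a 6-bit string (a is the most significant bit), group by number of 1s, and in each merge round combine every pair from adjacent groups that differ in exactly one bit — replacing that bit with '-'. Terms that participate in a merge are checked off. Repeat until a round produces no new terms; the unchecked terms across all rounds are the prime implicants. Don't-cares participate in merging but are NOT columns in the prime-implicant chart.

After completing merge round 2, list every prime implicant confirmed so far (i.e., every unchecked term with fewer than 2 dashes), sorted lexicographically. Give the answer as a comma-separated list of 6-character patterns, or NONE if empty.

size-2^0 implicants → 000000(✓)  000001(✓)  000011(✓)  000100(✓)  000110(✓)  001100(✓)  010000(✓)  010010(✓)  010101(✓)  010110(✓)  011000(✓)  011010(✓)  011101(✓)  011110(✓)  100101(✓)  100110(✓)  101011(✓)  110010(✓)  110101(✓)  110110(✓)  111000(✓)  111001(✓)  111010(✓)  111011(✓)  111110(✓)
size-2^1 implicants → -00110(✓)  -10010(✓)  -10101  -10110(✓)  -11000(✓)  -11010(✓)  -11110(✓)  0-0000  0-0110(✓)  00-100  000-00  0000-1  00000-  0001-0  01-000(✓)  01-010(✓)  01-101  01-110(✓)  010-10(✓)  0100-0(✓)  011-10(✓)  0110-0(✓)  1-0101  1-0110(✓)  1-1011  11-010(✓)  11-110(✓)  110-10(✓)  111-10(✓)  1110-0(✓)  1110-1(✓)  11100-(✓)  11101-(✓)
size-2^2 implicants → --0110  -1-010(✓)  -1-110(✓)  -10-10(✓)  -11-10(✓)  -110-0  01--10(✓)  01-0-0  11--10(✓)  1110--
size-2^3 implicants → -1--10
Unchecked terms (primes): --0110, -1--10, -10101, -110-0, 0-0000, 00-100, 000-00, 0000-1, 00000-, 0001-0, 01-0-0, 01-101, 1-0101, 1-1011, 1110--

-10101, 0-0000, 00-100, 000-00, 0000-1, 00000-, 0001-0, 01-101, 1-0101, 1-1011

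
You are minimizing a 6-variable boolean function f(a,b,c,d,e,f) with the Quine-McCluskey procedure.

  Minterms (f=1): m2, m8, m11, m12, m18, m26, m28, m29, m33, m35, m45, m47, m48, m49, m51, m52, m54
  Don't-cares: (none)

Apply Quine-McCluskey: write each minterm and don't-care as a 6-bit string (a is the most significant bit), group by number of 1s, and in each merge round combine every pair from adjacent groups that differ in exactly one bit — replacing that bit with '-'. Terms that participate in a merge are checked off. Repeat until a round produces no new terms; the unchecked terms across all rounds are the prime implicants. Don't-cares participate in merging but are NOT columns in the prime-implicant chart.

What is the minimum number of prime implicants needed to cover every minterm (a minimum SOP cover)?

9

size-2^0 implicants → 000010(✓)  001000(✓)  001011  001100(✓)  010010(✓)  011010(✓)  011100(✓)  011101(✓)  100001(✓)  100011(✓)  101101(✓)  101111(✓)  110000(✓)  110001(✓)  110011(✓)  110100(✓)  110110(✓)
size-2^1 implicants → 0-0010  0-1100  001-00  01-010  01110-  1-0001(✓)  1-0011(✓)  1000-1(✓)  1011-1  110-00  1100-1(✓)  11000-  1101-0
size-2^2 implicants → 1-00-1
Unchecked terms (primes): 0-0010, 0-1100, 001-00, 001011, 01-010, 01110-, 1-00-1, 1011-1, 110-00, 11000-, 1101-0
Minterm coverage:
  m2 ⊆ 0-0010 [E]
  m8 ⊆ 001-00 [E]
  m11 ⊆ 001011 [E]
  m12 ⊆ 0-1100,001-00
  m18 ⊆ 0-0010,01-010
  m26 ⊆ 01-010 [E]
  m28 ⊆ 0-1100,01110-
  m29 ⊆ 01110- [E]
  m33 ⊆ 1-00-1 [E]
  m35 ⊆ 1-00-1 [E]
  m45 ⊆ 1011-1 [E]
  m47 ⊆ 1011-1 [E]
  m48 ⊆ 110-00,11000-
  m49 ⊆ 1-00-1,11000-
  m51 ⊆ 1-00-1 [E]
  m52 ⊆ 110-00,1101-0
  m54 ⊆ 1101-0 [E]
E = {0-0010, 001-00, 001011, 01-010, 01110-, 1-00-1, 1011-1, 1101-0}
Petrick residual → 110-00
Cover = a'c'd'ef' + a'b'ce'f' + a'b'cd'ef + a'bd'ef' + a'bcde' + ac'd'f + ab'cdf + abc'e'f' + abc'df'  |cover|=9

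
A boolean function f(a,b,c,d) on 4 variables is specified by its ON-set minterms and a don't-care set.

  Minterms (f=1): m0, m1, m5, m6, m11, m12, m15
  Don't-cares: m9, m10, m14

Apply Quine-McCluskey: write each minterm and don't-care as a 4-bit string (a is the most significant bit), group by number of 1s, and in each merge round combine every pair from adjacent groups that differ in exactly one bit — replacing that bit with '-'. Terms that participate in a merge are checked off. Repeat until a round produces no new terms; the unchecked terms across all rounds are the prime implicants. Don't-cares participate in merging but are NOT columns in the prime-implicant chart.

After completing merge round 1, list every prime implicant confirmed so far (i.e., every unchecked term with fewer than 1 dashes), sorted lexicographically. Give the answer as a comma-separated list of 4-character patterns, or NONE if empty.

size-2^0 implicants → 0000(✓)  0001(✓)  0101(✓)  0110(✓)  1001(✓)  1010(✓)  1011(✓)  1100(✓)  1110(✓)  1111(✓)
size-2^1 implicants → -001  -110  0-01  000-  1-10(✓)  1-11(✓)  10-1  101-(✓)  11-0  111-(✓)
size-2^2 implicants → 1-1-
Unchecked terms (primes): -001, -110, 0-01, 000-, 1-1-, 10-1, 11-0

NONE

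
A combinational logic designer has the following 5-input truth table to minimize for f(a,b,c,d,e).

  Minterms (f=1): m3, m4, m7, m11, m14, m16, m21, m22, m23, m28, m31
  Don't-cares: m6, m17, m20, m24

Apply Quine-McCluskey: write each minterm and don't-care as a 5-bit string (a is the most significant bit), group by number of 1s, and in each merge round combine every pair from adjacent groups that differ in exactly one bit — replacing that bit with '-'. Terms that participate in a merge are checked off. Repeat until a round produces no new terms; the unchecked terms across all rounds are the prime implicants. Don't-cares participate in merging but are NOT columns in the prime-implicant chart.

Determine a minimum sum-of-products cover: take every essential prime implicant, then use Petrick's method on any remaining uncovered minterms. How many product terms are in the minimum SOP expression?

[col 0] 00011*, 00100*, 00110*, 00111*, 01011*, 01110*, 10000*, 10001*, 10100*, 10101*, 10110*, 10111*, 11000*, 11100*, 11111*
[col 1] -0100*, -0110*, -0111*, 0-011, 0-110, 00-11, 001-0*, 0011-*, 1-000*, 1-100*, 1-111, 10-00*, 10-01*, 1000-*, 101-0*, 101-1*, 1010-*, 1011-*, 11-00*
[col 2] -01-0, -011-, 1--00, 10-0-, 101--
Prime implicants: -01-0, -011-, 0-011, 0-110, 00-11, 1--00, 1-111, 10-0-, 101--
PI chart (minterm → PIs covering it):
  3 | 0-011,00-11
  4 | -01-0  (sole → essential)
  7 | -011-,00-11
  11 | 0-011  (sole → essential)
  14 | 0-110  (sole → essential)
  16 | 1--00,10-0-
  21 | 10-0-,101--
  22 | -01-0,-011-,101--
  23 | -011-,1-111,101--
  28 | 1--00  (sole → essential)
  31 | 1-111  (sole → essential)
Essential prime implicants: -01-0, 0-011, 0-110, 1--00, 1-111
Petrick residual → -011-, 10-0-
Minimum SOP uses 7 PIs: b'ce' + b'cd + a'c'de + a'cde' + ad'e' + acde + ab'd'

7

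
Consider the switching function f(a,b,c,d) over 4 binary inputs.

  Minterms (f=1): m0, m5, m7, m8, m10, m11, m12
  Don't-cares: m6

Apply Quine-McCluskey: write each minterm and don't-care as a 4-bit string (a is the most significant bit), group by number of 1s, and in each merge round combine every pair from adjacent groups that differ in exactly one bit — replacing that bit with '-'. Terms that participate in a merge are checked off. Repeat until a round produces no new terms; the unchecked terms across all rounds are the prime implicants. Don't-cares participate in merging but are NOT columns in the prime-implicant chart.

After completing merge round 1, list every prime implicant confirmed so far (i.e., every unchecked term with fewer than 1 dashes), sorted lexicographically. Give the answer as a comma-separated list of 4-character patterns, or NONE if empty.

Round 0: 0000✓ 0101✓ 0110✓ 0111✓ 1000✓ 1010✓ 1011✓ 1100✓
Round 1: -000 01-1 011- 1-00 10-0 101-
PIs = {-000, 01-1, 011-, 1-00, 10-0, 101-}

NONE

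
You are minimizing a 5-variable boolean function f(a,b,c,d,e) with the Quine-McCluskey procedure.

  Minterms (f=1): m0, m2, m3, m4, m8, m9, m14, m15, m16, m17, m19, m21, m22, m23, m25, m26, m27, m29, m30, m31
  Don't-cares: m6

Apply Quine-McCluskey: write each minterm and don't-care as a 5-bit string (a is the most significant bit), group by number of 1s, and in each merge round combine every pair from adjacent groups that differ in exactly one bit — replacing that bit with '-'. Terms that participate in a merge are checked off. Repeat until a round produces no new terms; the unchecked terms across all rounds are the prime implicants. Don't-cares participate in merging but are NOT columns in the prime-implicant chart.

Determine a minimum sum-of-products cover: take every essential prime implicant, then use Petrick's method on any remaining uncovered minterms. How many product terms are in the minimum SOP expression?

8

[col 0] 00000*, 00010*, 00011*, 00100*, 00110*, 01000*, 01001*, 01110*, 01111*, 10000*, 10001*, 10011*, 10101*, 10110*, 10111*, 11001*, 11010*, 11011*, 11101*, 11110*, 11111*
[col 1] -0000, -0011, -0110*, -1001, -1110*, -1111*, 0-000, 0-110*, 00-00*, 00-10*, 000-0*, 0001-, 001-0*, 0100-, 0111-*, 1-001*, 1-011*, 1-101*, 1-110*, 1-111*, 10-01*, 10-11*, 100-1*, 1000-, 101-1*, 1011-*, 11-01*, 11-10*, 11-11*, 110-1*, 1101-*, 111-1*, 1111-*
[col 2] --110, -111-, 00--0, 1--01*, 1--11*, 1-0-1*, 1-1-1*, 1-11-, 10--1*, 11--1*, 11-1-
[col 3] 1---1
Prime implicants: --110, -0000, -0011, -1001, -111-, 0-000, 00--0, 0001-, 0100-, 1---1, 1-11-, 1000-, 11-1-
PI chart (minterm → PIs covering it):
  0 | -0000,0-000,00--0
  2 | 00--0,0001-
  3 | -0011,0001-
  4 | 00--0  (sole → essential)
  8 | 0-000,0100-
  9 | -1001,0100-
  14 | --110,-111-
  15 | -111-  (sole → essential)
  16 | -0000,1000-
  17 | 1---1,1000-
  19 | -0011,1---1
  21 | 1---1  (sole → essential)
  22 | --110,1-11-
  23 | 1---1,1-11-
  25 | -1001,1---1
  26 | 11-1-  (sole → essential)
  27 | 1---1,11-1-
  29 | 1---1  (sole → essential)
  30 | --110,-111-,1-11-,11-1-
  31 | -111-,1---1,1-11-,11-1-
Essential prime implicants: -111-, 00--0, 1---1, 11-1-
Petrick residual → --110, -0000, -0011, 0100-
Minimum SOP uses 8 PIs: cde' + b'c'd'e' + b'c'de + bcd + a'b'e' + a'bc'd' + ae + abd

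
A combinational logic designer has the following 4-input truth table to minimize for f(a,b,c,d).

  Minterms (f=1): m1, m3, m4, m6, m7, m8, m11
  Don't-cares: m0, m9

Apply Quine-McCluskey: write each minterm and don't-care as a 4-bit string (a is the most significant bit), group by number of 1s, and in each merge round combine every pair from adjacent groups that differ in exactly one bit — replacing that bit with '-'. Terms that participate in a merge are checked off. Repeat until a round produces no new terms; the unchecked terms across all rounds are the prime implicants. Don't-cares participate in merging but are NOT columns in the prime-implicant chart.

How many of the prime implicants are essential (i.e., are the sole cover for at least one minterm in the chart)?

2

[col 0] 0000*, 0001*, 0011*, 0100*, 0110*, 0111*, 1000*, 1001*, 1011*
[col 1] -000*, -001*, -011*, 0-00, 0-11, 00-1*, 000-*, 01-0, 011-, 10-1*, 100-*
[col 2] -0-1, -00-
Prime implicants: -0-1, -00-, 0-00, 0-11, 01-0, 011-
PI chart (minterm → PIs covering it):
  1 | -0-1,-00-
  3 | -0-1,0-11
  4 | 0-00,01-0
  6 | 01-0,011-
  7 | 0-11,011-
  8 | -00-  (sole → essential)
  11 | -0-1  (sole → essential)
Essential prime implicants: -0-1, -00-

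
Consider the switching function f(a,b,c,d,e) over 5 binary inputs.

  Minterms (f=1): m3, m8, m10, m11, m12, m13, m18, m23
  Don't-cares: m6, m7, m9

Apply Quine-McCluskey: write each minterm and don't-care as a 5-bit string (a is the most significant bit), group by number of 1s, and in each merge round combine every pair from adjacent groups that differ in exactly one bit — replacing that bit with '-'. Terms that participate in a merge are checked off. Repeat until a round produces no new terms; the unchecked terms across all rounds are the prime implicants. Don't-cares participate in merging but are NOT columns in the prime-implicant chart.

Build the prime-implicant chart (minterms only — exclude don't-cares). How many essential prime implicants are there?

4

[col 0] 00011*, 00110*, 00111*, 01000*, 01001*, 01010*, 01011*, 01100*, 01101*, 10010, 10111*
[col 1] -0111, 0-011, 00-11, 0011-, 01-00*, 01-01*, 010-0*, 010-1*, 0100-*, 0101-*, 0110-*
[col 2] 01-0-, 010--
Prime implicants: -0111, 0-011, 00-11, 0011-, 01-0-, 010--, 10010
PI chart (minterm → PIs covering it):
  3 | 0-011,00-11
  8 | 01-0-,010--
  10 | 010--  (sole → essential)
  11 | 0-011,010--
  12 | 01-0-  (sole → essential)
  13 | 01-0-  (sole → essential)
  18 | 10010  (sole → essential)
  23 | -0111  (sole → essential)
Essential prime implicants: -0111, 01-0-, 010--, 10010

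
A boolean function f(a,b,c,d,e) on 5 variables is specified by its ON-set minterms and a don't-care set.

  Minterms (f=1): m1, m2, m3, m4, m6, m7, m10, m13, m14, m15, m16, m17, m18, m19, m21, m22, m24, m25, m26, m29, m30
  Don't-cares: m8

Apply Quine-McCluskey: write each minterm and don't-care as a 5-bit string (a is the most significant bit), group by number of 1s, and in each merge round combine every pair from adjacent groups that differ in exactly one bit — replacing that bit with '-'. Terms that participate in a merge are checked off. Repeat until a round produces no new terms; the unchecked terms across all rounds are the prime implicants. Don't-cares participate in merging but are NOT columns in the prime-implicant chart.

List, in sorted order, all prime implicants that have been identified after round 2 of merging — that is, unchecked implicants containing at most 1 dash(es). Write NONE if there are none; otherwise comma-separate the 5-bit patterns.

Round 0: 00001✓ 00010✓ 00011✓ 00100✓ 00110✓ 00111✓ 01000✓ 01010✓ 01101✓ 01110✓ 01111✓ 10000✓ 10001✓ 10010✓ 10011✓ 10101✓ 10110✓ 11000✓ 11001✓ 11010✓ 11101✓ 11110✓
Round 1: -0001✓ -0010✓ -0011✓ -0110✓ -1000✓ -1010✓ -1101 -1110✓ 0-010✓ 0-110✓ 0-111✓ 00-10✓ 00-11✓ 000-1✓ 0001-✓ 001-0 0011-✓ 01-10✓ 010-0✓ 011-1 0111-✓ 1-000✓ 1-001✓ 1-010✓ 1-101✓ 1-110✓ 10-01✓ 10-10✓ 100-0✓ 100-1✓ 1000-✓ 1001-✓ 11-01✓ 11-10✓ 110-0✓ 1100-✓
Round 2: --010✓ --110✓ -0-10✓ -00-1 -001- -1-10✓ -10-0 0--10✓ 0-11- 00-1- 1--01 1--10✓ 1-0-0 1-00- 100--
Round 3: ---10
PIs = {---10, -00-1, -001-, -10-0, -1101, 0-11-, 00-1-, 001-0, 011-1, 1--01, 1-0-0, 1-00-, 100--}

-1101, 001-0, 011-1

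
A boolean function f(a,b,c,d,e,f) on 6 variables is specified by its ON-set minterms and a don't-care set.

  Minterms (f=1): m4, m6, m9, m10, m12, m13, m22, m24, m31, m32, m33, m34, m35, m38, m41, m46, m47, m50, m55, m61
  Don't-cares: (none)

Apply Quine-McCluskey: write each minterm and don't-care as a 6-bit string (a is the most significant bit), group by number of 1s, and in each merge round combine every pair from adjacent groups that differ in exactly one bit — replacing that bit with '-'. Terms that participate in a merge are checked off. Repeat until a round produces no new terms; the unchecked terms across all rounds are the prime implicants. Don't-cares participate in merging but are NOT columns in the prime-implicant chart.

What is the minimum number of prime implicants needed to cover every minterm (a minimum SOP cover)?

13

size-2^0 implicants → 000100(✓)  000110(✓)  001001(✓)  001010  001100(✓)  001101(✓)  010110(✓)  011000  011111  100000(✓)  100001(✓)  100010(✓)  100011(✓)  100110(✓)  101001(✓)  101110(✓)  101111(✓)  110010(✓)  110111  111101
size-2^1 implicants → -00110  -01001  0-0110  00-100  0001-0  001-01  00110-  1-0010  10-001  10-110  100-10  1000-0(✓)  1000-1(✓)  10000-(✓)  10001-(✓)  10111-
size-2^2 implicants → 1000--
Unchecked terms (primes): -00110, -01001, 0-0110, 00-100, 0001-0, 001-01, 001010, 00110-, 011000, 011111, 1-0010, 10-001, 10-110, 100-10, 1000--, 10111-, 110111, 111101
Minterm coverage:
  m4 ⊆ 00-100,0001-0
  m6 ⊆ -00110,0-0110,0001-0
  m9 ⊆ -01001,001-01
  m10 ⊆ 001010 [E]
  m12 ⊆ 00-100,00110-
  m13 ⊆ 001-01,00110-
  m22 ⊆ 0-0110 [E]
  m24 ⊆ 011000 [E]
  m31 ⊆ 011111 [E]
  m32 ⊆ 1000-- [E]
  m33 ⊆ 10-001,1000--
  m34 ⊆ 1-0010,100-10,1000--
  m35 ⊆ 1000-- [E]
  m38 ⊆ -00110,10-110,100-10
  m41 ⊆ -01001,10-001
  m46 ⊆ 10-110,10111-
  m47 ⊆ 10111- [E]
  m50 ⊆ 1-0010 [E]
  m55 ⊆ 110111 [E]
  m61 ⊆ 111101 [E]
E = {0-0110, 001010, 011000, 011111, 1-0010, 1000--, 10111-, 110111, 111101}
Petrick residual → -00110, -01001, 00-100, 001-01
Cover = b'c'def' + b'cd'e'f + a'c'def' + a'b'de'f' + a'b'ce'f + a'b'cd'ef' + a'bcd'e'f' + a'bcdef + ac'd'ef' + ab'c'd' + ab'cde + abc'def + abcde'f  |cover|=13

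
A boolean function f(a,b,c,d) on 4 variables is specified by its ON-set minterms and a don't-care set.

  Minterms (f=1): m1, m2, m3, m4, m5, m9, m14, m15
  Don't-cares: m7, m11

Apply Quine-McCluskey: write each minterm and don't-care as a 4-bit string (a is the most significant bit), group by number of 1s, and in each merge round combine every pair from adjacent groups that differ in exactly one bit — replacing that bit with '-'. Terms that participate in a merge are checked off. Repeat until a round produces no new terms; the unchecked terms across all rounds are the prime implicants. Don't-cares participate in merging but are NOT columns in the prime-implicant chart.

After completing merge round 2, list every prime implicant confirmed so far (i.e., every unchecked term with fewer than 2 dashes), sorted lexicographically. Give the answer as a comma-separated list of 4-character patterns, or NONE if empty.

001-, 010-, 111-

[col 0] 0001*, 0010*, 0011*, 0100*, 0101*, 0111*, 1001*, 1011*, 1110*, 1111*
[col 1] -001*, -011*, -111*, 0-01*, 0-11*, 00-1*, 001-, 01-1*, 010-, 1-11*, 10-1*, 111-
[col 2] --11, -0-1, 0--1
Prime implicants: --11, -0-1, 0--1, 001-, 010-, 111-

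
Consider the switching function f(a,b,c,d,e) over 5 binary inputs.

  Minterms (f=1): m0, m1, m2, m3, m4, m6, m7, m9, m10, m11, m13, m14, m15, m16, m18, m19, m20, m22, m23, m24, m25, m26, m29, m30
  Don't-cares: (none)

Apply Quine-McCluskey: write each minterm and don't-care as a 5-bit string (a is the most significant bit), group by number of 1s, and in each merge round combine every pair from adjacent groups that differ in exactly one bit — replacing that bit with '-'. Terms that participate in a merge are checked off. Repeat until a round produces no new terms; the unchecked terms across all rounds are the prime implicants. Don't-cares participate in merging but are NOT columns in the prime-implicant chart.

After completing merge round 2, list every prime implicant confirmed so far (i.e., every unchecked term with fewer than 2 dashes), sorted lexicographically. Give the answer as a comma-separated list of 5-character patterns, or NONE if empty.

1100-

[col 0] 00000*, 00001*, 00010*, 00011*, 00100*, 00110*, 00111*, 01001*, 01010*, 01011*, 01101*, 01110*, 01111*, 10000*, 10010*, 10011*, 10100*, 10110*, 10111*, 11000*, 11001*, 11010*, 11101*, 11110*
[col 1] -0000*, -0010*, -0011*, -0100*, -0110*, -0111*, -1001*, -1010*, -1101*, -1110*, 0-001*, 0-010*, 0-011*, 0-110*, 0-111*, 00-00*, 00-10*, 00-11*, 000-0*, 000-1*, 0000-*, 0001-*, 001-0*, 0011-*, 01-01*, 01-10*, 01-11*, 010-1*, 0101-*, 011-1*, 0111-*, 1-000*, 1-010*, 1-110*, 10-00*, 10-10*, 10-11*, 100-0*, 1001-*, 101-0*, 1011-*, 11-01*, 11-10*, 110-0*, 1100-
[col 2] --010*, --110*, -0-00*, -0-10*, -0-11*, -00-0*, -001-*, -01-0*, -011-*, -1-01, -1-10*, 0--10*, 0--11*, 0-0-1, 0-01-*, 0-11-*, 00--0*, 00-1-*, 000--, 01--1, 01-1-*, 1--10*, 1-0-0, 10--0*, 10-1-*
[col 3] ---10, -0--0, -0-1-, 0--1-
Prime implicants: ---10, -0--0, -0-1-, -1-01, 0--1-, 0-0-1, 000--, 01--1, 1-0-0, 1100-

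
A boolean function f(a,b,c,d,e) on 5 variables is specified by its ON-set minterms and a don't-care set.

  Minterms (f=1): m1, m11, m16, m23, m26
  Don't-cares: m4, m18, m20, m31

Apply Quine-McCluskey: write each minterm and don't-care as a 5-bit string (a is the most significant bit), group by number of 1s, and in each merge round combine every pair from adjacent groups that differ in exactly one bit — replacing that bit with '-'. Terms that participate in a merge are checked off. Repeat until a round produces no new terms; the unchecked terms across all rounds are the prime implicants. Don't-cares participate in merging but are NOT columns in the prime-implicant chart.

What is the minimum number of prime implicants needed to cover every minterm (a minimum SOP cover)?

5

Round 0: 00001 00100✓ 01011 10000✓ 10010✓ 10100✓ 10111✓ 11010✓ 11111✓
Round 1: -0100 1-010 1-111 10-00 100-0
PIs = {-0100, 00001, 01011, 1-010, 1-111, 10-00, 100-0}
Coverage chart:
  m1: 00001 ←essential
  m11: 01011 ←essential
  m16: 10-00,100-0
  m23: 1-111 ←essential
  m26: 1-010 ←essential
Essential: 00001, 01011, 1-010, 1-111
Petrick residual → 10-00
Min cover (5 terms): a'b'c'd'e + a'bc'de + ac'de' + acde + ab'd'e'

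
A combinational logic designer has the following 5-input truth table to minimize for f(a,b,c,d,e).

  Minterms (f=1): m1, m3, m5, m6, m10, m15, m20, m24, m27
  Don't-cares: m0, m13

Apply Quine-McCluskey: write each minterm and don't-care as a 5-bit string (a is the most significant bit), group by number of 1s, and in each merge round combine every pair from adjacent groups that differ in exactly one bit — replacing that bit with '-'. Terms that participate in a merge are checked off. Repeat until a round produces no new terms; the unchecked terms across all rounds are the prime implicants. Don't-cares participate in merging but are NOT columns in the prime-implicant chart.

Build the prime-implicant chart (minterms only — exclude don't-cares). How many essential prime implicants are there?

[col 0] 00000*, 00001*, 00011*, 00101*, 00110, 01010, 01101*, 01111*, 10100, 11000, 11011
[col 1] 0-101, 00-01, 000-1, 0000-, 011-1
Prime implicants: 0-101, 00-01, 000-1, 0000-, 00110, 01010, 011-1, 10100, 11000, 11011
PI chart (minterm → PIs covering it):
  1 | 00-01,000-1,0000-
  3 | 000-1  (sole → essential)
  5 | 0-101,00-01
  6 | 00110  (sole → essential)
  10 | 01010  (sole → essential)
  15 | 011-1  (sole → essential)
  20 | 10100  (sole → essential)
  24 | 11000  (sole → essential)
  27 | 11011  (sole → essential)
Essential prime implicants: 000-1, 00110, 01010, 011-1, 10100, 11000, 11011

7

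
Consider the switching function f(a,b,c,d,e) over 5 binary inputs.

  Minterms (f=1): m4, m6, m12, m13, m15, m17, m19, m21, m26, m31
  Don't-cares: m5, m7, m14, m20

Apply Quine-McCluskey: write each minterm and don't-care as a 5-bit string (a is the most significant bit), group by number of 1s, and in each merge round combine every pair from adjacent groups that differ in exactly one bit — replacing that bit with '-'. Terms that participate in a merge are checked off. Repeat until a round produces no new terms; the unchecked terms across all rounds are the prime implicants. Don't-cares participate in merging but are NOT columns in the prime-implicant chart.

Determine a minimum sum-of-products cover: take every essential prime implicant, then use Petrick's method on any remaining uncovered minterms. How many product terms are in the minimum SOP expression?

[col 0] 00100*, 00101*, 00110*, 00111*, 01100*, 01101*, 01110*, 01111*, 10001*, 10011*, 10100*, 10101*, 11010, 11111*
[col 1] -0100*, -0101*, -1111, 0-100*, 0-101*, 0-110*, 0-111*, 001-0*, 001-1*, 0010-*, 0011-*, 011-0*, 011-1*, 0110-*, 0111-*, 10-01, 100-1, 1010-*
[col 2] -010-, 0-1-0*, 0-1-1*, 0-10-*, 0-11-*, 001--*, 011--*
[col 3] 0-1--
Prime implicants: -010-, -1111, 0-1--, 10-01, 100-1, 11010
PI chart (minterm → PIs covering it):
  4 | -010-,0-1--
  6 | 0-1--  (sole → essential)
  12 | 0-1--  (sole → essential)
  13 | 0-1--  (sole → essential)
  15 | -1111,0-1--
  17 | 10-01,100-1
  19 | 100-1  (sole → essential)
  21 | -010-,10-01
  26 | 11010  (sole → essential)
  31 | -1111  (sole → essential)
Essential prime implicants: -1111, 0-1--, 100-1, 11010
Petrick residual → -010-
Minimum SOP uses 5 PIs: b'cd' + bcde + a'c + ab'c'e + abc'de'

5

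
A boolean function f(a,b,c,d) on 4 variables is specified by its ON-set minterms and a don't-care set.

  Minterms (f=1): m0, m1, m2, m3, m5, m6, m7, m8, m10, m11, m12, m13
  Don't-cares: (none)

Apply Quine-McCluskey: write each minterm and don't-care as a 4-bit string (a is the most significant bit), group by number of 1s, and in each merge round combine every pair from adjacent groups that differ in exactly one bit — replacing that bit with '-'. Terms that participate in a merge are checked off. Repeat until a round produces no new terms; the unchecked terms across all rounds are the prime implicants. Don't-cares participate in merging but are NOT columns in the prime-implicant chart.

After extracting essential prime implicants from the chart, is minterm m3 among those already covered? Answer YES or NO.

YES

[col 0] 0000*, 0001*, 0010*, 0011*, 0101*, 0110*, 0111*, 1000*, 1010*, 1011*, 1100*, 1101*
[col 1] -000*, -010*, -011*, -101, 0-01*, 0-10*, 0-11*, 00-0*, 00-1*, 000-*, 001-*, 01-1*, 011-*, 1-00, 10-0*, 101-*, 110-
[col 2] -0-0, -01-, 0--1, 0-1-, 00--
Prime implicants: -0-0, -01-, -101, 0--1, 0-1-, 00--, 1-00, 110-
PI chart (minterm → PIs covering it):
  0 | -0-0,00--
  1 | 0--1,00--
  2 | -0-0,-01-,0-1-,00--
  3 | -01-,0--1,0-1-,00--
  5 | -101,0--1
  6 | 0-1-  (sole → essential)
  7 | 0--1,0-1-
  8 | -0-0,1-00
  10 | -0-0,-01-
  11 | -01-  (sole → essential)
  12 | 1-00,110-
  13 | -101,110-
Essential prime implicants: -01-, 0-1-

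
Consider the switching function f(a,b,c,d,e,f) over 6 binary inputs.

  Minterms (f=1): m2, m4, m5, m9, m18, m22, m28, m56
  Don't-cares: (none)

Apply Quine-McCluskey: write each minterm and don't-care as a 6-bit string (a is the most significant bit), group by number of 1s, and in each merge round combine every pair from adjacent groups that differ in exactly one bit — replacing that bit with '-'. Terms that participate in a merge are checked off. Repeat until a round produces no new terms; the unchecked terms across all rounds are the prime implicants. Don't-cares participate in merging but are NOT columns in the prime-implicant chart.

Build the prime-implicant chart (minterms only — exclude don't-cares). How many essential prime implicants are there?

6

Round 0: 000010✓ 000100✓ 000101✓ 001001 010010✓ 010110✓ 011100 111000
Round 1: 0-0010 00010- 010-10
PIs = {0-0010, 00010-, 001001, 010-10, 011100, 111000}
Coverage chart:
  m2: 0-0010 ←essential
  m4: 00010- ←essential
  m5: 00010- ←essential
  m9: 001001 ←essential
  m18: 0-0010,010-10
  m22: 010-10 ←essential
  m28: 011100 ←essential
  m56: 111000 ←essential
Essential: 0-0010, 00010-, 001001, 010-10, 011100, 111000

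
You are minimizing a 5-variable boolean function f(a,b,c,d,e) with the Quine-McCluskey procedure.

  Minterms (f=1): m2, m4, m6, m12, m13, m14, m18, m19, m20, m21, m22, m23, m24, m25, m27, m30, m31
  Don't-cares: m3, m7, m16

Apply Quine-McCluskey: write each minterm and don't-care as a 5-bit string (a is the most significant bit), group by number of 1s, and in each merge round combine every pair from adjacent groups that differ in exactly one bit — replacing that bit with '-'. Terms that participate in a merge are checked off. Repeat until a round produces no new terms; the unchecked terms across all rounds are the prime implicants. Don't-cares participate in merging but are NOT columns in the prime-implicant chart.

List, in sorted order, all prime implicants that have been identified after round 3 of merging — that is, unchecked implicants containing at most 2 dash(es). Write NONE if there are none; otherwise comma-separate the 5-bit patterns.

--110, -01-0, 0-1-0, 0110-, 1--11, 1-000, 1-11-, 10--0, 101--, 110-1, 1100-

Round 0: 00010✓ 00011✓ 00100✓ 00110✓ 00111✓ 01100✓ 01101✓ 01110✓ 10000✓ 10010✓ 10011✓ 10100✓ 10101✓ 10110✓ 10111✓ 11000✓ 11001✓ 11011✓ 11110✓ 11111✓
Round 1: -0010✓ -0011✓ -0100✓ -0110✓ -0111✓ -1110✓ 0-100✓ 0-110✓ 00-10✓ 00-11✓ 0001-✓ 001-0✓ 0011-✓ 011-0✓ 0110- 1-000 1-011✓ 1-110✓ 1-111✓ 10-00✓ 10-10✓ 10-11✓ 100-0✓ 1001-✓ 101-0✓ 101-1✓ 1010-✓ 1011-✓ 11-11✓ 110-1 1100- 1111-✓
Round 2: --110 -0-10✓ -0-11✓ -001-✓ -01-0 -011-✓ 0-1-0 00-1-✓ 1--11 1-11- 10--0 10-1-✓ 101--
Round 3: -0-1-
PIs = {--110, -0-1-, -01-0, 0-1-0, 0110-, 1--11, 1-000, 1-11-, 10--0, 101--, 110-1, 1100-}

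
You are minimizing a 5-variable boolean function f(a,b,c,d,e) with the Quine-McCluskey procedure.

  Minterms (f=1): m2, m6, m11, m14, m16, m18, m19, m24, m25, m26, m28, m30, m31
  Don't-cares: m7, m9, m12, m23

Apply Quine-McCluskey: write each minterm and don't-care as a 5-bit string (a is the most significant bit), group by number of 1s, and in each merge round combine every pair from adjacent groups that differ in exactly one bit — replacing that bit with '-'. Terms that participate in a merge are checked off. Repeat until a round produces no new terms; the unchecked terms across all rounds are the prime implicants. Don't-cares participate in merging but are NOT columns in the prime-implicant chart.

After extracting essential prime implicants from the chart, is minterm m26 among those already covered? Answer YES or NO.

YES

Round 0: 00010✓ 00110✓ 00111✓ 01001✓ 01011✓ 01100✓ 01110✓ 10000✓ 10010✓ 10011✓ 10111✓ 11000✓ 11001✓ 11010✓ 11100✓ 11110✓ 11111✓
Round 1: -0010 -0111 -1001 -1100✓ -1110✓ 0-110 00-10 0011- 010-1 011-0✓ 1-000✓ 1-010✓ 1-111 10-11 100-0✓ 1001- 11-00✓ 11-10✓ 110-0✓ 1100- 111-0✓ 1111-
Round 2: -11-0 1-0-0 11--0
PIs = {-0010, -0111, -1001, -11-0, 0-110, 00-10, 0011-, 010-1, 1-0-0, 1-111, 10-11, 1001-, 11--0, 1100-, 1111-}
Coverage chart:
  m2: -0010,00-10
  m6: 0-110,00-10,0011-
  m11: 010-1 ←essential
  m14: -11-0,0-110
  m16: 1-0-0 ←essential
  m18: -0010,1-0-0,1001-
  m19: 10-11,1001-
  m24: 1-0-0,11--0,1100-
  m25: -1001,1100-
  m26: 1-0-0,11--0
  m28: -11-0,11--0
  m30: -11-0,11--0,1111-
  m31: 1-111,1111-
Essential: 010-1, 1-0-0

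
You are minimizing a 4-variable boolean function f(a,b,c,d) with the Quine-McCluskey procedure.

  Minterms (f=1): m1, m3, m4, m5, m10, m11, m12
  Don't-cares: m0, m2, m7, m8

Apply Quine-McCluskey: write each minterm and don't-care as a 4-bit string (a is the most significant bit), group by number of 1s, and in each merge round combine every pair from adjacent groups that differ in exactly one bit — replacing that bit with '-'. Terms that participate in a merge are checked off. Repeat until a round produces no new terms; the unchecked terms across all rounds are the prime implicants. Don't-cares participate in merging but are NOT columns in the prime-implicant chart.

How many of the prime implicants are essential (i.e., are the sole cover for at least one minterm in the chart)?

[col 0] 0000*, 0001*, 0010*, 0011*, 0100*, 0101*, 0111*, 1000*, 1010*, 1011*, 1100*
[col 1] -000*, -010*, -011*, -100*, 0-00*, 0-01*, 0-11*, 00-0*, 00-1*, 000-*, 001-*, 01-1*, 010-*, 1-00*, 10-0*, 101-*
[col 2] --00, -0-0, -01-, 0--1, 0-0-, 00--
Prime implicants: --00, -0-0, -01-, 0--1, 0-0-, 00--
PI chart (minterm → PIs covering it):
  1 | 0--1,0-0-,00--
  3 | -01-,0--1,00--
  4 | --00,0-0-
  5 | 0--1,0-0-
  10 | -0-0,-01-
  11 | -01-  (sole → essential)
  12 | --00  (sole → essential)
Essential prime implicants: --00, -01-

2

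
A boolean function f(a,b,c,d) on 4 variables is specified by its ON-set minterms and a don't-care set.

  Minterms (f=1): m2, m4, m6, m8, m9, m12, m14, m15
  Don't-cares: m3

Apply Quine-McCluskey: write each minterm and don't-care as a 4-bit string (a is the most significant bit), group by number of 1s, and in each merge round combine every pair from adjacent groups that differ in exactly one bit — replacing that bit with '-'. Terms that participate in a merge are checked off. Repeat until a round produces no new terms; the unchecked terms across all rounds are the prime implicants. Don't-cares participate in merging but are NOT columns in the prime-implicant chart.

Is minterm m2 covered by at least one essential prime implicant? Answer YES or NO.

NO

[col 0] 0010*, 0011*, 0100*, 0110*, 1000*, 1001*, 1100*, 1110*, 1111*
[col 1] -100*, -110*, 0-10, 001-, 01-0*, 1-00, 100-, 11-0*, 111-
[col 2] -1-0
Prime implicants: -1-0, 0-10, 001-, 1-00, 100-, 111-
PI chart (minterm → PIs covering it):
  2 | 0-10,001-
  4 | -1-0  (sole → essential)
  6 | -1-0,0-10
  8 | 1-00,100-
  9 | 100-  (sole → essential)
  12 | -1-0,1-00
  14 | -1-0,111-
  15 | 111-  (sole → essential)
Essential prime implicants: -1-0, 100-, 111-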